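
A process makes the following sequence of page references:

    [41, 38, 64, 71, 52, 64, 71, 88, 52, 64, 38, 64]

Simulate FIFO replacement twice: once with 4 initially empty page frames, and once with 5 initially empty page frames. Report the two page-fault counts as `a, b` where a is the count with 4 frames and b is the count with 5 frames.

8, 6

4 frames: F F F F F . . F . . F F → 8 faults.
5 frames: F F F F F . . F . . . . → 6 faults.
6 < 8: adding a frame reduced faults, as is typical.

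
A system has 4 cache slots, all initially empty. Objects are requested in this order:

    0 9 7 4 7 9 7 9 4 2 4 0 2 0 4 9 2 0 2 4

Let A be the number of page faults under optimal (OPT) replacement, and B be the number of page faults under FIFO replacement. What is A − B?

-2

Under OPT: F F F F . . . . . F . . . . . . . . . . → 5 faults.
Under FIFO: F F F F . . . . . F . F . . . F . . . . → 7 faults.
A − B = 5 − 7 = -2.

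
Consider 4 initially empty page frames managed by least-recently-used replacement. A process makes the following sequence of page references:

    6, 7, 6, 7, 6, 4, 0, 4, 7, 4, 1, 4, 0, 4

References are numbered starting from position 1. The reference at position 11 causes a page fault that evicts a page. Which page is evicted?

pos 1: 6 → miss, frames {6}
pos 2: 7 → miss, frames {6,7}
pos 3: 6 → hit
pos 4: 7 → hit
pos 5: 6 → hit
pos 6: 4 → miss, frames {7,6,4}
pos 7: 0 → miss, frames {7,6,4,0}
pos 8: 4 → hit
pos 9: 7 → hit
pos 10: 4 → hit
pos 11: 1 → miss, evict 6, frames {0,7,4,1}
At position 11, page 6 is evicted.

6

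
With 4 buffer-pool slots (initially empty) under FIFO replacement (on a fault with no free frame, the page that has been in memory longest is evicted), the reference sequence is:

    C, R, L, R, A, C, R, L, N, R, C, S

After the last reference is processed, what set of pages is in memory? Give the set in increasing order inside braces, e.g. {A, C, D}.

C -> miss, frames {C}
R -> miss, frames {C,R}
L -> miss, frames {C,R,L}
R -> hit
A -> miss, frames {C,R,L,A}
C -> hit
R -> hit
L -> hit
N -> miss, evict C, frames {R,L,A,N}
R -> hit
C -> miss, evict R, frames {L,A,N,C}
S -> miss, evict L, frames {A,N,C,S}

{A, C, N, S}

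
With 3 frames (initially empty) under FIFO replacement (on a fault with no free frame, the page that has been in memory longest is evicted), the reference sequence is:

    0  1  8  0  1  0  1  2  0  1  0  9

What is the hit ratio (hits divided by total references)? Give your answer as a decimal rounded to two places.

0: miss, frames {0}
1: miss, frames {0,1}
8: miss, frames {0,1,8}
0: hit
1: hit
0: hit
1: hit
2: miss, evict 0, frames {1,8,2}
0: miss, evict 1, frames {8,2,0}
1: miss, evict 8, frames {2,0,1}
0: hit
9: miss, evict 2, frames {0,1,9}
Hits: 5 of 12 references → 5/12 = 0.4167.

0.42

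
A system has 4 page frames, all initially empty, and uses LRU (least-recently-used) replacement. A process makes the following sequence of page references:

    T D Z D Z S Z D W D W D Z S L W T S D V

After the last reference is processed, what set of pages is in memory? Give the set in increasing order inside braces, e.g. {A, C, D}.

T -> fault, frames (T)
D -> fault, frames (T D)
Z -> fault, frames (T D Z)
D -> hit
Z -> hit
S -> fault, frames (T D Z S)
Z -> hit
D -> hit
W -> fault, evict T, frames (S Z D W)
D -> hit
W -> hit
D -> hit
Z -> hit
S -> hit
L -> fault, evict W, frames (D Z S L)
W -> fault, evict D, frames (Z S L W)
T -> fault, evict Z, frames (S L W T)
S -> hit
D -> fault, evict L, frames (W T S D)
V -> fault, evict W, frames (T S D V)

{D, S, T, V}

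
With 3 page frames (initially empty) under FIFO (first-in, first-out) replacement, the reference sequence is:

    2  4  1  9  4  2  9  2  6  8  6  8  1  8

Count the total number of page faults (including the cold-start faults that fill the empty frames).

2 → miss, frames (2)
4 → miss, frames (2 4)
1 → miss, frames (2 4 1)
9 → miss, evict 2, frames (4 1 9)
4 → hit
2 → miss, evict 4, frames (1 9 2)
9 → hit
2 → hit
6 → miss, evict 1, frames (9 2 6)
8 → miss, evict 9, frames (2 6 8)
6 → hit
8 → hit
1 → miss, evict 2, frames (6 8 1)
8 → hit
Page faults: 8.

8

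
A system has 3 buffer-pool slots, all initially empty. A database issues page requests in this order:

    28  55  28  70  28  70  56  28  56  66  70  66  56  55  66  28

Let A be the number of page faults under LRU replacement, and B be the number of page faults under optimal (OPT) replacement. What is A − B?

Under LRU: F F . F . . F . . F F . . F . F → 8 faults.
Under OPT: F F . F . . F . . F . . . F . F → 7 faults.
A − B = 8 − 7 = 1.

1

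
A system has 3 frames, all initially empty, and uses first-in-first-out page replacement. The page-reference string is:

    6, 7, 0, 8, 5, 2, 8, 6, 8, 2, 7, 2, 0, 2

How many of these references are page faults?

6 -> fault, frames [6]
7 -> fault, frames [6, 7]
0 -> fault, frames [6, 7, 0]
8 -> fault, evict 6, frames [7, 0, 8]
5 -> fault, evict 7, frames [0, 8, 5]
2 -> fault, evict 0, frames [8, 5, 2]
8 -> hit
6 -> fault, evict 8, frames [5, 2, 6]
8 -> fault, evict 5, frames [2, 6, 8]
2 -> hit
7 -> fault, evict 2, frames [6, 8, 7]
2 -> fault, evict 6, frames [8, 7, 2]
0 -> fault, evict 8, frames [7, 2, 0]
2 -> hit
Page faults: 11.

11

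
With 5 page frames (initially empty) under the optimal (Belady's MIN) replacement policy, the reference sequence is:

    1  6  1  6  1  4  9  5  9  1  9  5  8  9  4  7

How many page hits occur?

9

1 -> miss, frames {1}
6 -> miss, frames {1,6}
1 -> hit
6 -> hit
1 -> hit
4 -> miss, frames {1,6,4}
9 -> miss, frames {1,6,4,9}
5 -> miss, frames {1,6,4,9,5}
9 -> hit
1 -> hit
9 -> hit
5 -> hit
8 -> miss, evict 5, frames {1,6,4,9,8}
9 -> hit
4 -> hit
7 -> miss, evict 8, frames {1,6,4,9,7}
Hits: 9.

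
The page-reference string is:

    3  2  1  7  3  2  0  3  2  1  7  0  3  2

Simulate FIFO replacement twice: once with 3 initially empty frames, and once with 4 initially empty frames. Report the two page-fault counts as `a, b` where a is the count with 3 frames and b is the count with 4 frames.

3 frames: F F F F F F F . . F F . F F → 11 faults.
4 frames: F F F F . . F F F F F F F F → 12 faults.
12 > 11: adding a frame increased faults — Belady's anomaly.

11, 12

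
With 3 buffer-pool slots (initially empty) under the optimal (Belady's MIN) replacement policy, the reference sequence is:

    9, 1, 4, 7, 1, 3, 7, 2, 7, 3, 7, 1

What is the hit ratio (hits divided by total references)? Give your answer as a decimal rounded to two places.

0.42

9 -> miss, frames (9)
1 -> miss, frames (9 1)
4 -> miss, frames (9 1 4)
7 -> miss, evict 4, frames (9 1 7)
1 -> hit
3 -> miss, evict 9, frames (1 7 3)
7 -> hit
2 -> miss, evict 1, frames (7 3 2)
7 -> hit
3 -> hit
7 -> hit
1 -> miss, evict 2, frames (7 3 1)
Hits: 5 of 12 references → 5/12 = 0.4167.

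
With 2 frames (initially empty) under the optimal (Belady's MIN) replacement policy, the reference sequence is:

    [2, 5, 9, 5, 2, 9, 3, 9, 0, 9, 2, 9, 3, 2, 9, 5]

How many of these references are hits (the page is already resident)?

2 → fault, frames (2)
5 → fault, frames (2 5)
9 → fault, evict 2, frames (5 9)
5 → hit
2 → fault, evict 5, frames (9 2)
9 → hit
3 → fault, evict 2, frames (9 3)
9 → hit
0 → fault, evict 3, frames (9 0)
9 → hit
2 → fault, evict 0, frames (9 2)
9 → hit
3 → fault, evict 9, frames (2 3)
2 → hit
9 → fault, evict 3, frames (2 9)
5 → fault, evict 9, frames (2 5)
Hits: 6.

6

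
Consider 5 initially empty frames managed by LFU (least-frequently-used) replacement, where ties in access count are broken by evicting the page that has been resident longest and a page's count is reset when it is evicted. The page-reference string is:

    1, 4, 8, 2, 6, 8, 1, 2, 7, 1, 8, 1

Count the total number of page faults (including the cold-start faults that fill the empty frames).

1: miss, frames [1]
4: miss, frames [1, 4]
8: miss, frames [1, 4, 8]
2: miss, frames [1, 4, 8, 2]
6: miss, frames [1, 4, 8, 2, 6]
8: hit
1: hit
2: hit
7: miss, evict 4, frames [1, 8, 2, 6, 7]
1: hit
8: hit
1: hit
Page faults: 6.

6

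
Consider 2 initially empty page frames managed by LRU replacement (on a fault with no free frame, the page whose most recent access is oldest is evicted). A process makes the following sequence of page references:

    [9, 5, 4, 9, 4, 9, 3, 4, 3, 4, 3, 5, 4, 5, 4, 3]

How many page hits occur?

9 -> fault, frames {9}
5 -> fault, frames {9,5}
4 -> fault, evict 9, frames {5,4}
9 -> fault, evict 5, frames {4,9}
4 -> hit
9 -> hit
3 -> fault, evict 4, frames {9,3}
4 -> fault, evict 9, frames {3,4}
3 -> hit
4 -> hit
3 -> hit
5 -> fault, evict 4, frames {3,5}
4 -> fault, evict 3, frames {5,4}
5 -> hit
4 -> hit
3 -> fault, evict 5, frames {4,3}
Hits: 7.

7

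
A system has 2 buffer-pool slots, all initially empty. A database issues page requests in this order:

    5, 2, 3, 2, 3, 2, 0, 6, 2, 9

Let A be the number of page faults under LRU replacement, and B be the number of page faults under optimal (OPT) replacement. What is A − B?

Under LRU: F F F . . . F F F F → 7 faults.
Under OPT: F F F . . . F F . F → 6 faults.
A − B = 7 − 6 = 1.

1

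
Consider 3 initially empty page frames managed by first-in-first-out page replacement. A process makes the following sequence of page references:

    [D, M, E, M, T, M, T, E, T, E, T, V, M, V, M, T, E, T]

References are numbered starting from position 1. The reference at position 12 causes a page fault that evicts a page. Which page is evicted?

pos 1: D -> fault, frames (D)
pos 2: M -> fault, frames (D M)
pos 3: E -> fault, frames (D M E)
pos 4: M -> hit
pos 5: T -> fault, evict D, frames (M E T)
pos 6: M -> hit
pos 7: T -> hit
pos 8: E -> hit
pos 9: T -> hit
pos 10: E -> hit
pos 11: T -> hit
pos 12: V -> fault, evict M, frames (E T V)
At position 12, page M is evicted.

M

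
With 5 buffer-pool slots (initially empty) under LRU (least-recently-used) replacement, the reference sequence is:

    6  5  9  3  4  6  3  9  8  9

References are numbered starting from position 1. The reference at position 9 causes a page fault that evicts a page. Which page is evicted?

5

pos 1: 6: fault, frames [6]
pos 2: 5: fault, frames [6, 5]
pos 3: 9: fault, frames [6, 5, 9]
pos 4: 3: fault, frames [6, 5, 9, 3]
pos 5: 4: fault, frames [6, 5, 9, 3, 4]
pos 6: 6: hit
pos 7: 3: hit
pos 8: 9: hit
pos 9: 8: fault, evict 5, frames [4, 6, 3, 9, 8]
At position 9, page 5 is evicted.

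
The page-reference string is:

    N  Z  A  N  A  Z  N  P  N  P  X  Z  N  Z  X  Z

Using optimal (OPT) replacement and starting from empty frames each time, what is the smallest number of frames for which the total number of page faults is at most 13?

f=1: 16 faults
f=2: 8 faults
f=3: 5 faults
f=4: 5 faults
f=5: 5 faults
Smallest f with faults ≤ 13 is 2.

2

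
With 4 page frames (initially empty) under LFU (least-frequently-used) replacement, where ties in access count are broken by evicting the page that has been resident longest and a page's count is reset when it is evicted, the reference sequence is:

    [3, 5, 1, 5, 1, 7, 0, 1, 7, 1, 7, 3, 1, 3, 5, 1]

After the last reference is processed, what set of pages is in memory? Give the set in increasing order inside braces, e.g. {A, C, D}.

{1, 3, 5, 7}

3 -> miss, frames (3)
5 -> miss, frames (3 5)
1 -> miss, frames (3 5 1)
5 -> hit
1 -> hit
7 -> miss, frames (3 5 1 7)
0 -> miss, evict 3, frames (5 1 7 0)
1 -> hit
7 -> hit
1 -> hit
7 -> hit
3 -> miss, evict 0, frames (5 1 7 3)
1 -> hit
3 -> hit
5 -> hit
1 -> hit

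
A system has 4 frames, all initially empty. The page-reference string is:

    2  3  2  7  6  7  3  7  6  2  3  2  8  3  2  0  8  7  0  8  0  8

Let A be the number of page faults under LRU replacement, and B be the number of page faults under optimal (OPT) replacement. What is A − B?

Under LRU: F F . F F . . . . . . . F . . F . F . . . . → 7 faults.
Under OPT: F F . F F . . . . . . . F . . F . . . . . . → 6 faults.
A − B = 7 − 6 = 1.

1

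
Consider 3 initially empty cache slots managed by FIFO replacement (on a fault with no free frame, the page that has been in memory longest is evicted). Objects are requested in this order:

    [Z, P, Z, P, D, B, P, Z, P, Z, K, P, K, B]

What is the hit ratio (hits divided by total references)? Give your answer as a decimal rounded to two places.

Z: miss, frames {Z}
P: miss, frames {Z,P}
Z: hit
P: hit
D: miss, frames {Z,P,D}
B: miss, evict Z, frames {P,D,B}
P: hit
Z: miss, evict P, frames {D,B,Z}
P: miss, evict D, frames {B,Z,P}
Z: hit
K: miss, evict B, frames {Z,P,K}
P: hit
K: hit
B: miss, evict Z, frames {P,K,B}
Hits: 6 of 14 references → 6/14 = 0.4286.

0.43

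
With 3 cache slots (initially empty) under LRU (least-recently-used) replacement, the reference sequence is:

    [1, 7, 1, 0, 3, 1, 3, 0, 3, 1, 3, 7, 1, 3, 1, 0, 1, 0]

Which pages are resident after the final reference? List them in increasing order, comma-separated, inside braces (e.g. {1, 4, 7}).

1: miss, frames [1]
7: miss, frames [1, 7]
1: hit
0: miss, frames [7, 1, 0]
3: miss, evict 7, frames [1, 0, 3]
1: hit
3: hit
0: hit
3: hit
1: hit
3: hit
7: miss, evict 0, frames [1, 3, 7]
1: hit
3: hit
1: hit
0: miss, evict 7, frames [3, 1, 0]
1: hit
0: hit

{0, 1, 3}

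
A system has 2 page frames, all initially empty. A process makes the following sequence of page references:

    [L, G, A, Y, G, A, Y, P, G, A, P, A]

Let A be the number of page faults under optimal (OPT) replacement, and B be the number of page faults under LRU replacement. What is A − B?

-3

Under OPT: F F F F . F . F F . F . → 8 faults.
Under LRU: F F F F F F F F F F F . → 11 faults.
A − B = 8 − 11 = -3.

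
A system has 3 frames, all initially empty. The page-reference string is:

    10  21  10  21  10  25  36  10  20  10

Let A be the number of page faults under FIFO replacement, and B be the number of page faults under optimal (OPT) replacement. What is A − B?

Under FIFO: F F . . . F F F F . → 6 faults.
Under OPT: F F . . . F F . F . → 5 faults.
A − B = 6 − 5 = 1.

1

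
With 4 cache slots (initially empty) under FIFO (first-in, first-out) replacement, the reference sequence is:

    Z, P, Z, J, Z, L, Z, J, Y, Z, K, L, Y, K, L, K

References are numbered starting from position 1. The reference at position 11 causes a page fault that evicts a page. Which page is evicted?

pos 1: Z -> fault, frames [Z]
pos 2: P -> fault, frames [Z, P]
pos 3: Z -> hit
pos 4: J -> fault, frames [Z, P, J]
pos 5: Z -> hit
pos 6: L -> fault, frames [Z, P, J, L]
pos 7: Z -> hit
pos 8: J -> hit
pos 9: Y -> fault, evict Z, frames [P, J, L, Y]
pos 10: Z -> fault, evict P, frames [J, L, Y, Z]
pos 11: K -> fault, evict J, frames [L, Y, Z, K]
At position 11, page J is evicted.

J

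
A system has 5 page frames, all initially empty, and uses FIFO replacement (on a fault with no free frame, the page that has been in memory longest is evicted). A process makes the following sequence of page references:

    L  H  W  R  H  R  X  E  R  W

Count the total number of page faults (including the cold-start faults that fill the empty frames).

6

L: miss, frames [L]
H: miss, frames [L, H]
W: miss, frames [L, H, W]
R: miss, frames [L, H, W, R]
H: hit
R: hit
X: miss, frames [L, H, W, R, X]
E: miss, evict L, frames [H, W, R, X, E]
R: hit
W: hit
Page faults: 6.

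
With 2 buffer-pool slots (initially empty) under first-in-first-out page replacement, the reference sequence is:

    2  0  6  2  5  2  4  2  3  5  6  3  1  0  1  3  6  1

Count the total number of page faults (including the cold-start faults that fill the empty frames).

16

2: miss, frames [2]
0: miss, frames [2, 0]
6: miss, evict 2, frames [0, 6]
2: miss, evict 0, frames [6, 2]
5: miss, evict 6, frames [2, 5]
2: hit
4: miss, evict 2, frames [5, 4]
2: miss, evict 5, frames [4, 2]
3: miss, evict 4, frames [2, 3]
5: miss, evict 2, frames [3, 5]
6: miss, evict 3, frames [5, 6]
3: miss, evict 5, frames [6, 3]
1: miss, evict 6, frames [3, 1]
0: miss, evict 3, frames [1, 0]
1: hit
3: miss, evict 1, frames [0, 3]
6: miss, evict 0, frames [3, 6]
1: miss, evict 3, frames [6, 1]
Page faults: 16.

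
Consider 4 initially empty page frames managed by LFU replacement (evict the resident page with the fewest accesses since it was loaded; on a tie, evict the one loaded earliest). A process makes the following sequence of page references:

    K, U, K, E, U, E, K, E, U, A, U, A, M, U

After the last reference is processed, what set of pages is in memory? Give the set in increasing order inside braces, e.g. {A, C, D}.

K: fault, frames (K)
U: fault, frames (K U)
K: hit
E: fault, frames (K U E)
U: hit
E: hit
K: hit
E: hit
U: hit
A: fault, frames (K U E A)
U: hit
A: hit
M: fault, evict A, frames (K U E M)
U: hit

{E, K, M, U}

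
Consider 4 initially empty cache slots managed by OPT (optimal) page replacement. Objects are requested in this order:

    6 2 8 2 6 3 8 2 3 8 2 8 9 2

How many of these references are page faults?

5

6 -> miss, frames (6)
2 -> miss, frames (6 2)
8 -> miss, frames (6 2 8)
2 -> hit
6 -> hit
3 -> miss, frames (6 2 8 3)
8 -> hit
2 -> hit
3 -> hit
8 -> hit
2 -> hit
8 -> hit
9 -> miss, evict 3, frames (6 2 8 9)
2 -> hit
Page faults: 5.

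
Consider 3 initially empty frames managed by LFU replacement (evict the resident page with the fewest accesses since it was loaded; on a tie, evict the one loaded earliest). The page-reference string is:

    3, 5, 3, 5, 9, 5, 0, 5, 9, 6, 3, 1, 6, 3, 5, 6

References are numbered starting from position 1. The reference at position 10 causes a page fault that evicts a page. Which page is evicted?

pos 1: 3 -> miss, frames {3}
pos 2: 5 -> miss, frames {3,5}
pos 3: 3 -> hit
pos 4: 5 -> hit
pos 5: 9 -> miss, frames {3,5,9}
pos 6: 5 -> hit
pos 7: 0 -> miss, evict 9, frames {3,5,0}
pos 8: 5 -> hit
pos 9: 9 -> miss, evict 0, frames {3,5,9}
pos 10: 6 -> miss, evict 9, frames {3,5,6}
At position 10, page 9 is evicted.

9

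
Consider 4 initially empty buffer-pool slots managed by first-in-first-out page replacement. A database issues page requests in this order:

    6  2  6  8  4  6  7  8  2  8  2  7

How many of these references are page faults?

5

6 → fault, frames {6}
2 → fault, frames {6,2}
6 → hit
8 → fault, frames {6,2,8}
4 → fault, frames {6,2,8,4}
6 → hit
7 → fault, evict 6, frames {2,8,4,7}
8 → hit
2 → hit
8 → hit
2 → hit
7 → hit
Page faults: 5.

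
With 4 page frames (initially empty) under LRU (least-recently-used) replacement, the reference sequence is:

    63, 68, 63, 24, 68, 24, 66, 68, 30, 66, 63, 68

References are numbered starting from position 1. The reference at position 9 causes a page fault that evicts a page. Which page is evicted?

pos 1: 63: miss, frames {63}
pos 2: 68: miss, frames {63,68}
pos 3: 63: hit
pos 4: 24: miss, frames {68,63,24}
pos 5: 68: hit
pos 6: 24: hit
pos 7: 66: miss, frames {63,68,24,66}
pos 8: 68: hit
pos 9: 30: miss, evict 63, frames {24,66,68,30}
At position 9, page 63 is evicted.

63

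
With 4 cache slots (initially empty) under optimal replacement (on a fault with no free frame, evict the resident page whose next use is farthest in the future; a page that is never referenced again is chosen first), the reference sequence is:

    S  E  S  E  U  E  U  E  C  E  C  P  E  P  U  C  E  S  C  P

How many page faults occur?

6

S → fault, frames {S}
E → fault, frames {S,E}
S → hit
E → hit
U → fault, frames {S,E,U}
E → hit
U → hit
E → hit
C → fault, frames {S,E,U,C}
E → hit
C → hit
P → fault, evict S, frames {E,U,C,P}
E → hit
P → hit
U → hit
C → hit
E → hit
S → fault, evict U, frames {E,C,P,S}
C → hit
P → hit
Page faults: 6.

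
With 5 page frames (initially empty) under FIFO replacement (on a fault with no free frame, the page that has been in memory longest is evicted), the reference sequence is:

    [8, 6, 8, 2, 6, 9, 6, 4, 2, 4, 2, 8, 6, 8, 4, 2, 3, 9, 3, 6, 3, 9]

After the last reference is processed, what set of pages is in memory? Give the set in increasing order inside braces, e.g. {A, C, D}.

{2, 3, 4, 6, 9}

8: fault, frames (8)
6: fault, frames (8 6)
8: hit
2: fault, frames (8 6 2)
6: hit
9: fault, frames (8 6 2 9)
6: hit
4: fault, frames (8 6 2 9 4)
2: hit
4: hit
2: hit
8: hit
6: hit
8: hit
4: hit
2: hit
3: fault, evict 8, frames (6 2 9 4 3)
9: hit
3: hit
6: hit
3: hit
9: hit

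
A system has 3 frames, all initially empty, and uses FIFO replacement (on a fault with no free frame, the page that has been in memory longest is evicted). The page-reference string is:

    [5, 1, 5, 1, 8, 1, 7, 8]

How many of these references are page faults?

5 -> fault, frames {5}
1 -> fault, frames {5,1}
5 -> hit
1 -> hit
8 -> fault, frames {5,1,8}
1 -> hit
7 -> fault, evict 5, frames {1,8,7}
8 -> hit
Page faults: 4.

4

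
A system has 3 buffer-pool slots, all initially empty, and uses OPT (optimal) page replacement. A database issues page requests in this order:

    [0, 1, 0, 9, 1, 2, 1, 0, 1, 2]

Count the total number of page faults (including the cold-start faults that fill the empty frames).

0 → miss, frames [0]
1 → miss, frames [0, 1]
0 → hit
9 → miss, frames [0, 1, 9]
1 → hit
2 → miss, evict 9, frames [0, 1, 2]
1 → hit
0 → hit
1 → hit
2 → hit
Page faults: 4.

4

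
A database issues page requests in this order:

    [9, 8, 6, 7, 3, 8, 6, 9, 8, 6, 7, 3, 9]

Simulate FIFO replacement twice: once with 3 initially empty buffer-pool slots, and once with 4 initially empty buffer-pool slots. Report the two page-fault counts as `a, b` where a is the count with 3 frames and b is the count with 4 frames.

10, 11

3 frames: F F F F F F F F . . F F . → 10 faults.
4 frames: F F F F F . . F F F F F F → 11 faults.
11 > 10: adding a frame increased faults — Belady's anomaly.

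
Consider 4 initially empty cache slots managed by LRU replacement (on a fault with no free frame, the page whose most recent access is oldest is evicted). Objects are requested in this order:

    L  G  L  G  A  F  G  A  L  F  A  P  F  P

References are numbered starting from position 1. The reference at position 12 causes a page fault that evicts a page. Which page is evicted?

pos 1: L → miss, frames (L)
pos 2: G → miss, frames (L G)
pos 3: L → hit
pos 4: G → hit
pos 5: A → miss, frames (L G A)
pos 6: F → miss, frames (L G A F)
pos 7: G → hit
pos 8: A → hit
pos 9: L → hit
pos 10: F → hit
pos 11: A → hit
pos 12: P → miss, evict G, frames (L F A P)
At position 12, page G is evicted.

G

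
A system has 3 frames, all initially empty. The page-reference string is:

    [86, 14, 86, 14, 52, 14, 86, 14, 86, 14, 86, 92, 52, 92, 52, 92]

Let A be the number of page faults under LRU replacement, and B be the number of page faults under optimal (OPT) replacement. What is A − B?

Under LRU: F F . . F . . . . . . F F . . . → 5 faults.
Under OPT: F F . . F . . . . . . F . . . . → 4 faults.
A − B = 5 − 4 = 1.

1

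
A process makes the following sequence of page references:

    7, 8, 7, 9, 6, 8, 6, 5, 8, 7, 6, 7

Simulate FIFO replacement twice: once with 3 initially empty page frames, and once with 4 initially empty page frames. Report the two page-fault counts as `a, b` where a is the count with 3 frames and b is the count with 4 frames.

8, 6

3 frames: F F . F F . . F F F F . → 8 faults.
4 frames: F F . F F . . F . F . . → 6 faults.
6 < 8: adding a frame reduced faults, as is typical.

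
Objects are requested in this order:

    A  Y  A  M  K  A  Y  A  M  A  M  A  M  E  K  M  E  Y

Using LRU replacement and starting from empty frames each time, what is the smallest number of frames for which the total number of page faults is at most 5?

f=1: 18 faults
f=2: 12 faults
f=3: 9 faults
f=4: 7 faults
f=5: 5 faults
Smallest f with faults ≤ 5 is 5.

5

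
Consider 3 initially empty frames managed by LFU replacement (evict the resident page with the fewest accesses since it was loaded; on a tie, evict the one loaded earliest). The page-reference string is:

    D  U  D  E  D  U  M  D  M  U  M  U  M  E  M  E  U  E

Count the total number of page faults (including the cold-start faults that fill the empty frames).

D → miss, frames [D]
U → miss, frames [D, U]
D → hit
E → miss, frames [D, U, E]
D → hit
U → hit
M → miss, evict E, frames [D, U, M]
D → hit
M → hit
U → hit
M → hit
U → hit
M → hit
E → miss, evict D, frames [U, M, E]
M → hit
E → hit
U → hit
E → hit
Page faults: 5.

5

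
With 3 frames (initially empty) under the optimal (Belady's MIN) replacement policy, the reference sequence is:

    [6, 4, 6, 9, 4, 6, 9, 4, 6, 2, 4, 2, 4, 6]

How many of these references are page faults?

4

6 -> miss, frames {6}
4 -> miss, frames {6,4}
6 -> hit
9 -> miss, frames {6,4,9}
4 -> hit
6 -> hit
9 -> hit
4 -> hit
6 -> hit
2 -> miss, evict 9, frames {6,4,2}
4 -> hit
2 -> hit
4 -> hit
6 -> hit
Page faults: 4.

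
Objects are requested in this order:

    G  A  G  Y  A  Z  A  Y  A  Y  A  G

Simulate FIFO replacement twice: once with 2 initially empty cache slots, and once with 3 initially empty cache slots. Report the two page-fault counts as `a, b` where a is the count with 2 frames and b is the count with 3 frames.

2 frames: F F . F . F F F . . . F → 7 faults.
3 frames: F F . F . F . . . . . F → 5 faults.
5 < 7: adding a frame reduced faults, as is typical.

7, 5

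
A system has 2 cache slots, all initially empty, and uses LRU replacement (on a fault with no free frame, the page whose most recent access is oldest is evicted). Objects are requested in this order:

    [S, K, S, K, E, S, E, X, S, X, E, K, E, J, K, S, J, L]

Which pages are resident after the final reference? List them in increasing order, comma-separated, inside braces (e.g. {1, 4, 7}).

S: fault, frames {S}
K: fault, frames {S,K}
S: hit
K: hit
E: fault, evict S, frames {K,E}
S: fault, evict K, frames {E,S}
E: hit
X: fault, evict S, frames {E,X}
S: fault, evict E, frames {X,S}
X: hit
E: fault, evict S, frames {X,E}
K: fault, evict X, frames {E,K}
E: hit
J: fault, evict K, frames {E,J}
K: fault, evict E, frames {J,K}
S: fault, evict J, frames {K,S}
J: fault, evict K, frames {S,J}
L: fault, evict S, frames {J,L}

{J, L}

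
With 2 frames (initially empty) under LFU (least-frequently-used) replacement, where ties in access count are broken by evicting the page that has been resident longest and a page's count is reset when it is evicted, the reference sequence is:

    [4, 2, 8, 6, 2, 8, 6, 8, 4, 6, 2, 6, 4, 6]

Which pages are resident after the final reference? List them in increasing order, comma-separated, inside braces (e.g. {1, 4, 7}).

{6, 8}

4: fault, frames (4)
2: fault, frames (4 2)
8: fault, evict 4, frames (2 8)
6: fault, evict 2, frames (8 6)
2: fault, evict 8, frames (6 2)
8: fault, evict 6, frames (2 8)
6: fault, evict 2, frames (8 6)
8: hit
4: fault, evict 6, frames (8 4)
6: fault, evict 4, frames (8 6)
2: fault, evict 6, frames (8 2)
6: fault, evict 2, frames (8 6)
4: fault, evict 6, frames (8 4)
6: fault, evict 4, frames (8 6)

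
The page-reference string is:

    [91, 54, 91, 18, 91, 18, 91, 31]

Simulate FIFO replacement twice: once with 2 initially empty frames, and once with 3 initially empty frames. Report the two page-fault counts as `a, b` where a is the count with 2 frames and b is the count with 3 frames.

2 frames: F F . F F . . F → 5 faults.
3 frames: F F . F . . . F → 4 faults.
4 < 5: adding a frame reduced faults, as is typical.

5, 4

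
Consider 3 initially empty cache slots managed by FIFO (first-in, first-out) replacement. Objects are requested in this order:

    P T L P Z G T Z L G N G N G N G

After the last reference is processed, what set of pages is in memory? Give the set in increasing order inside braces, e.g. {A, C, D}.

P: fault, frames (P)
T: fault, frames (P T)
L: fault, frames (P T L)
P: hit
Z: fault, evict P, frames (T L Z)
G: fault, evict T, frames (L Z G)
T: fault, evict L, frames (Z G T)
Z: hit
L: fault, evict Z, frames (G T L)
G: hit
N: fault, evict G, frames (T L N)
G: fault, evict T, frames (L N G)
N: hit
G: hit
N: hit
G: hit

{G, L, N}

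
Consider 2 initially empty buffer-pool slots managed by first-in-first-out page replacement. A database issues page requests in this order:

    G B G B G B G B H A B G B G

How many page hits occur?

G: miss, frames [G]
B: miss, frames [G, B]
G: hit
B: hit
G: hit
B: hit
G: hit
B: hit
H: miss, evict G, frames [B, H]
A: miss, evict B, frames [H, A]
B: miss, evict H, frames [A, B]
G: miss, evict A, frames [B, G]
B: hit
G: hit
Hits: 8.

8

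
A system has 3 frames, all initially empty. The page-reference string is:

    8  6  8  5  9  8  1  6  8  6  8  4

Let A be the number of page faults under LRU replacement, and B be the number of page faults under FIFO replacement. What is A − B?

Under LRU: F F . F F . F F . . . F → 7 faults.
Under FIFO: F F . F F F F F . . . F → 8 faults.
A − B = 7 − 8 = -1.

-1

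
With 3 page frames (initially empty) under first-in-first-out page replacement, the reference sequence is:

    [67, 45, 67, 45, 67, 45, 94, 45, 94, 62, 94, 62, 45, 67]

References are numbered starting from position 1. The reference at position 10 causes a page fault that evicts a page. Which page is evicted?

pos 1: 67 -> miss, frames {67}
pos 2: 45 -> miss, frames {67,45}
pos 3: 67 -> hit
pos 4: 45 -> hit
pos 5: 67 -> hit
pos 6: 45 -> hit
pos 7: 94 -> miss, frames {67,45,94}
pos 8: 45 -> hit
pos 9: 94 -> hit
pos 10: 62 -> miss, evict 67, frames {45,94,62}
At position 10, page 67 is evicted.

67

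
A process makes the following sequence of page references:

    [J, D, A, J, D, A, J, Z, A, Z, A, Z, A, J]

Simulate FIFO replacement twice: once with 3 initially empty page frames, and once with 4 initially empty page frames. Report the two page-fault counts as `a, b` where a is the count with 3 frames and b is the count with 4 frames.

5, 4

3 frames: F F F . . . . F . . . . . F → 5 faults.
4 frames: F F F . . . . F . . . . . . → 4 faults.
4 < 5: adding a frame reduced faults, as is typical.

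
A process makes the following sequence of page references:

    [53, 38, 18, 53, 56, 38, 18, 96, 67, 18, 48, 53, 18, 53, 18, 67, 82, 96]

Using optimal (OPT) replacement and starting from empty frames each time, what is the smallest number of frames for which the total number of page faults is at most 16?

2

f=1: 18 faults
f=2: 12 faults
f=3: 10 faults
f=4: 9 faults
f=5: 8 faults
f=6: 8 faults
f=7: 8 faults
f=8: 8 faults
Smallest f with faults ≤ 16 is 2.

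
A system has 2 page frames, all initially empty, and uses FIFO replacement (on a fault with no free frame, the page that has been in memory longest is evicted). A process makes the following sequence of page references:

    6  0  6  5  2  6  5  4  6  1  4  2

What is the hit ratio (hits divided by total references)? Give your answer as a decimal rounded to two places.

0.08

6 → miss, frames [6]
0 → miss, frames [6, 0]
6 → hit
5 → miss, evict 6, frames [0, 5]
2 → miss, evict 0, frames [5, 2]
6 → miss, evict 5, frames [2, 6]
5 → miss, evict 2, frames [6, 5]
4 → miss, evict 6, frames [5, 4]
6 → miss, evict 5, frames [4, 6]
1 → miss, evict 4, frames [6, 1]
4 → miss, evict 6, frames [1, 4]
2 → miss, evict 1, frames [4, 2]
Hits: 1 of 12 references → 1/12 = 0.0833.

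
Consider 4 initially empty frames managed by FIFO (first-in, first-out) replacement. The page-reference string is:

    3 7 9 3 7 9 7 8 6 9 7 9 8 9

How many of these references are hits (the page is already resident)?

9

3 → fault, frames {3}
7 → fault, frames {3,7}
9 → fault, frames {3,7,9}
3 → hit
7 → hit
9 → hit
7 → hit
8 → fault, frames {3,7,9,8}
6 → fault, evict 3, frames {7,9,8,6}
9 → hit
7 → hit
9 → hit
8 → hit
9 → hit
Hits: 9.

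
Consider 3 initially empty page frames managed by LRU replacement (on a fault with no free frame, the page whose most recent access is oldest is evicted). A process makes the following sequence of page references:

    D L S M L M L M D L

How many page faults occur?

D -> fault, frames {D}
L -> fault, frames {D,L}
S -> fault, frames {D,L,S}
M -> fault, evict D, frames {L,S,M}
L -> hit
M -> hit
L -> hit
M -> hit
D -> fault, evict S, frames {L,M,D}
L -> hit
Page faults: 5.

5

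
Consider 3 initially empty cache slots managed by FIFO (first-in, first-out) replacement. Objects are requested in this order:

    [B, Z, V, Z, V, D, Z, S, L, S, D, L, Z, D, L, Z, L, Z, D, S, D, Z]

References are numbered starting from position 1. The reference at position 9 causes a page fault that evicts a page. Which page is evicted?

pos 1: B → miss, frames {B}
pos 2: Z → miss, frames {B,Z}
pos 3: V → miss, frames {B,Z,V}
pos 4: Z → hit
pos 5: V → hit
pos 6: D → miss, evict B, frames {Z,V,D}
pos 7: Z → hit
pos 8: S → miss, evict Z, frames {V,D,S}
pos 9: L → miss, evict V, frames {D,S,L}
At position 9, page V is evicted.

V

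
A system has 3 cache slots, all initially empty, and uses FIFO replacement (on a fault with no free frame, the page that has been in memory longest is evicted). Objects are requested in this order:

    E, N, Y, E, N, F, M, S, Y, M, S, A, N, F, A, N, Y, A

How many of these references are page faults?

E: miss, frames {E}
N: miss, frames {E,N}
Y: miss, frames {E,N,Y}
E: hit
N: hit
F: miss, evict E, frames {N,Y,F}
M: miss, evict N, frames {Y,F,M}
S: miss, evict Y, frames {F,M,S}
Y: miss, evict F, frames {M,S,Y}
M: hit
S: hit
A: miss, evict M, frames {S,Y,A}
N: miss, evict S, frames {Y,A,N}
F: miss, evict Y, frames {A,N,F}
A: hit
N: hit
Y: miss, evict A, frames {N,F,Y}
A: miss, evict N, frames {F,Y,A}
Page faults: 12.

12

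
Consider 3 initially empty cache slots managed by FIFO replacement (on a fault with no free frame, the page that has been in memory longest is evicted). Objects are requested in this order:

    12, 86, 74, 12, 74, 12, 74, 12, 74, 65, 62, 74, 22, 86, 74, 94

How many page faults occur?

9

12 → miss, frames (12)
86 → miss, frames (12 86)
74 → miss, frames (12 86 74)
12 → hit
74 → hit
12 → hit
74 → hit
12 → hit
74 → hit
65 → miss, evict 12, frames (86 74 65)
62 → miss, evict 86, frames (74 65 62)
74 → hit
22 → miss, evict 74, frames (65 62 22)
86 → miss, evict 65, frames (62 22 86)
74 → miss, evict 62, frames (22 86 74)
94 → miss, evict 22, frames (86 74 94)
Page faults: 9.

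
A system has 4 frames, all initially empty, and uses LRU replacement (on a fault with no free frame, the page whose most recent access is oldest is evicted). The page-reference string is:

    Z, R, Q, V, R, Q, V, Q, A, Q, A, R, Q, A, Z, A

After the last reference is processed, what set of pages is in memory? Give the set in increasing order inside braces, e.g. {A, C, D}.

{A, Q, R, Z}

Z → miss, frames {Z}
R → miss, frames {Z,R}
Q → miss, frames {Z,R,Q}
V → miss, frames {Z,R,Q,V}
R → hit
Q → hit
V → hit
Q → hit
A → miss, evict Z, frames {R,V,Q,A}
Q → hit
A → hit
R → hit
Q → hit
A → hit
Z → miss, evict V, frames {R,Q,A,Z}
A → hit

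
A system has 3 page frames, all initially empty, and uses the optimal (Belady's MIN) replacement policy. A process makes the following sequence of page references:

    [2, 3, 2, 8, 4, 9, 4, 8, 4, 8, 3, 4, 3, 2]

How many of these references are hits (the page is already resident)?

2 → fault, frames [2]
3 → fault, frames [2, 3]
2 → hit
8 → fault, frames [2, 3, 8]
4 → fault, evict 2, frames [3, 8, 4]
9 → fault, evict 3, frames [8, 4, 9]
4 → hit
8 → hit
4 → hit
8 → hit
3 → fault, evict 9, frames [8, 4, 3]
4 → hit
3 → hit
2 → fault, evict 3, frames [8, 4, 2]
Hits: 7.

7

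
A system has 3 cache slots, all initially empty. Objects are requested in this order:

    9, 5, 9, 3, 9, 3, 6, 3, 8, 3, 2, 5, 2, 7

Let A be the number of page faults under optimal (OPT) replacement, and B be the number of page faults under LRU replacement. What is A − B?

Under OPT: F F . F . . F . F . F . . F → 7 faults.
Under LRU: F F . F . . F . F . F F . F → 8 faults.
A − B = 7 − 8 = -1.

-1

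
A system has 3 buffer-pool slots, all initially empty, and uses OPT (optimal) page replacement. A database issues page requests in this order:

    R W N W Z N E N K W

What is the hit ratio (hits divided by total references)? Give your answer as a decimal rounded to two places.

R -> miss, frames (R)
W -> miss, frames (R W)
N -> miss, frames (R W N)
W -> hit
Z -> miss, evict R, frames (W N Z)
N -> hit
E -> miss, evict Z, frames (W N E)
N -> hit
K -> miss, evict E, frames (W N K)
W -> hit
Hits: 4 of 10 references → 4/10 = 0.4000.

0.40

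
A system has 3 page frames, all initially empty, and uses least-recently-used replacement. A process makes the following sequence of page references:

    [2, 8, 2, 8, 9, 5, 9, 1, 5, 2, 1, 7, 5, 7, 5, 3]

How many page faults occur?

9

2 -> miss, frames (2)
8 -> miss, frames (2 8)
2 -> hit
8 -> hit
9 -> miss, frames (2 8 9)
5 -> miss, evict 2, frames (8 9 5)
9 -> hit
1 -> miss, evict 8, frames (5 9 1)
5 -> hit
2 -> miss, evict 9, frames (1 5 2)
1 -> hit
7 -> miss, evict 5, frames (2 1 7)
5 -> miss, evict 2, frames (1 7 5)
7 -> hit
5 -> hit
3 -> miss, evict 1, frames (7 5 3)
Page faults: 9.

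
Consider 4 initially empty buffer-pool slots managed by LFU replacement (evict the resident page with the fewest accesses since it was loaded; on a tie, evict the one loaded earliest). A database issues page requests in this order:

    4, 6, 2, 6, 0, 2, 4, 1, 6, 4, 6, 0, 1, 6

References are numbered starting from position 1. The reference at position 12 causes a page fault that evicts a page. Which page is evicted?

pos 1: 4 -> fault, frames {4}
pos 2: 6 -> fault, frames {4,6}
pos 3: 2 -> fault, frames {4,6,2}
pos 4: 6 -> hit
pos 5: 0 -> fault, frames {4,6,2,0}
pos 6: 2 -> hit
pos 7: 4 -> hit
pos 8: 1 -> fault, evict 0, frames {4,6,2,1}
pos 9: 6 -> hit
pos 10: 4 -> hit
pos 11: 6 -> hit
pos 12: 0 -> fault, evict 1, frames {4,6,2,0}
At position 12, page 1 is evicted.

1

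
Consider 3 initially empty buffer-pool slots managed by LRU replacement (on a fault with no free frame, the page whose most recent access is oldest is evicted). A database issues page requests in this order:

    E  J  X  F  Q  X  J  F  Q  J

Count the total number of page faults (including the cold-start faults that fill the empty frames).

E → miss, frames {E}
J → miss, frames {E,J}
X → miss, frames {E,J,X}
F → miss, evict E, frames {J,X,F}
Q → miss, evict J, frames {X,F,Q}
X → hit
J → miss, evict F, frames {Q,X,J}
F → miss, evict Q, frames {X,J,F}
Q → miss, evict X, frames {J,F,Q}
J → hit
Page faults: 8.

8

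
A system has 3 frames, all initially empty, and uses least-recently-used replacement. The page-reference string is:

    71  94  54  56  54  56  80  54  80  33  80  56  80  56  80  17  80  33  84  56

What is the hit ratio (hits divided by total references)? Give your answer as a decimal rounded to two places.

71 -> miss, frames {71}
94 -> miss, frames {71,94}
54 -> miss, frames {71,94,54}
56 -> miss, evict 71, frames {94,54,56}
54 -> hit
56 -> hit
80 -> miss, evict 94, frames {54,56,80}
54 -> hit
80 -> hit
33 -> miss, evict 56, frames {54,80,33}
80 -> hit
56 -> miss, evict 54, frames {33,80,56}
80 -> hit
56 -> hit
80 -> hit
17 -> miss, evict 33, frames {56,80,17}
80 -> hit
33 -> miss, evict 56, frames {17,80,33}
84 -> miss, evict 17, frames {80,33,84}
56 -> miss, evict 80, frames {33,84,56}
Hits: 9 of 20 references → 9/20 = 0.4500.

0.45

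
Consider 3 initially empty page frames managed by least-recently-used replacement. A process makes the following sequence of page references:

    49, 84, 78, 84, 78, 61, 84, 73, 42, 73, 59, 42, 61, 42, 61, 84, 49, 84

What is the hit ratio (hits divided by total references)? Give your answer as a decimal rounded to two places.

0.44

49 → fault, frames [49]
84 → fault, frames [49, 84]
78 → fault, frames [49, 84, 78]
84 → hit
78 → hit
61 → fault, evict 49, frames [84, 78, 61]
84 → hit
73 → fault, evict 78, frames [61, 84, 73]
42 → fault, evict 61, frames [84, 73, 42]
73 → hit
59 → fault, evict 84, frames [42, 73, 59]
42 → hit
61 → fault, evict 73, frames [59, 42, 61]
42 → hit
61 → hit
84 → fault, evict 59, frames [42, 61, 84]
49 → fault, evict 42, frames [61, 84, 49]
84 → hit
Hits: 8 of 18 references → 8/18 = 0.4444.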